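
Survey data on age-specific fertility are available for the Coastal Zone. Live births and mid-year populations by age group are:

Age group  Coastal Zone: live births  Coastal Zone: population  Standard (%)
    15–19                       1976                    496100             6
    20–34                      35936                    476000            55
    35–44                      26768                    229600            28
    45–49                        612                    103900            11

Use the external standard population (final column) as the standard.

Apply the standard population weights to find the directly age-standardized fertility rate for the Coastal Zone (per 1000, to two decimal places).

75.05

Age-specific rates per 1000 for the Coastal Zone: 3.983, 75.496, 116.585, 5.890.
Standard weights: 0.06, 0.55, 0.28, 0.11.
Standardized rate: 0.0600×3.983 + 0.5500×75.496 + 0.2800×116.585 + 0.1100×5.890 = 75.0535 per 1000.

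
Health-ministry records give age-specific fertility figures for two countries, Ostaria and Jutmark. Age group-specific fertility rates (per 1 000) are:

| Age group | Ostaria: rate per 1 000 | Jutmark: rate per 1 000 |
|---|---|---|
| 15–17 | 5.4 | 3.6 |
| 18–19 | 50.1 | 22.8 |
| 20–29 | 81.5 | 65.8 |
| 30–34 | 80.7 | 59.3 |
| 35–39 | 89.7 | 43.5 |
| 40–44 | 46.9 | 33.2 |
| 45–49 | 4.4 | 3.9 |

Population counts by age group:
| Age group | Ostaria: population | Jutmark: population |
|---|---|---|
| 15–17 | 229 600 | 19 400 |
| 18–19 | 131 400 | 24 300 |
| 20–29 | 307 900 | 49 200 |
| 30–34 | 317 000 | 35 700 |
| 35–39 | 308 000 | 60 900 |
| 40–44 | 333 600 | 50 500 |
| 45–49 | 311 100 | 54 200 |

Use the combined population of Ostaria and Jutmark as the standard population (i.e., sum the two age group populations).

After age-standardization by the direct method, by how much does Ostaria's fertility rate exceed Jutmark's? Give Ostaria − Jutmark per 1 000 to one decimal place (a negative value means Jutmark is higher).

18.1

Combined standard total = 2 232 800; weights = 0.1115, 0.0697, 0.1599, 0.1580, 0.1652, 0.1720, 0.1636.
Ostaria: 0.1115×5.4 + 0.0697×50.1 + 0.1599×81.5 + 0.1580×80.7 + 0.1652×89.7 + 0.1720×46.9 + 0.1636×4.4 = 53.4860 per 1 000.
Jutmark: 0.1115×3.6 + 0.0697×22.8 + 0.1599×65.8 + 0.1580×59.3 + 0.1652×43.5 + 0.1720×33.2 + 0.1636×3.9 = 35.4186 per 1 000.
Difference = 53.4860 − 35.4186 = 18.0675.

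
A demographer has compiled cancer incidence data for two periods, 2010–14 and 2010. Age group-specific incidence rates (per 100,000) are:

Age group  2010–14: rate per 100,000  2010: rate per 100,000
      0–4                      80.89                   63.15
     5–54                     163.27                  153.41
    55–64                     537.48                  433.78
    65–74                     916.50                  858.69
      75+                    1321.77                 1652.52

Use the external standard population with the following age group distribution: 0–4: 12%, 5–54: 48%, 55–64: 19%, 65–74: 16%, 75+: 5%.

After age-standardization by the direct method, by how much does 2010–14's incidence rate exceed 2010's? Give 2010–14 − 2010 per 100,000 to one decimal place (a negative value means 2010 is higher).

19.3

Standard weights: 0.12, 0.48, 0.19, 0.16, 0.05.
2010–14: 0.1200×80.89 + 0.4800×163.27 + 0.1900×537.48 + 0.1600×916.50 + 0.0500×1321.77 = 402.9261 per 100,000.
2010: 0.1200×63.15 + 0.4800×153.41 + 0.1900×433.78 + 0.1600×858.69 + 0.0500×1652.52 = 383.6494 per 100,000.
Difference = 402.9261 − 383.6494 = 19.2767.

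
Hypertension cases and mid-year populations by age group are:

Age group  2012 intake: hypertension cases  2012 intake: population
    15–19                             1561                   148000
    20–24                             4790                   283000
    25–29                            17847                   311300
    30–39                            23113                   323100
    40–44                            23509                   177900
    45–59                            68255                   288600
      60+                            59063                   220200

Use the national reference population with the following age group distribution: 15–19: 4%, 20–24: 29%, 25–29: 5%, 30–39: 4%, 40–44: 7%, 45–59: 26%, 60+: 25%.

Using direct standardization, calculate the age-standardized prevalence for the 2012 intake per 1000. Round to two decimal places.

148.86

Age-specific rates per 1000 for the 2012 intake: 10.547, 16.926, 57.331, 71.535, 132.147, 236.504, 268.224.
Standard weights: 0.04, 0.29, 0.05, 0.04, 0.07, 0.26, 0.25.
Standardized rate: 0.0400×10.547 + 0.2900×16.926 + 0.0500×57.331 + 0.0400×71.535 + 0.0700×132.147 + 0.2600×236.504 + 0.2500×268.224 = 148.8557 per 1000.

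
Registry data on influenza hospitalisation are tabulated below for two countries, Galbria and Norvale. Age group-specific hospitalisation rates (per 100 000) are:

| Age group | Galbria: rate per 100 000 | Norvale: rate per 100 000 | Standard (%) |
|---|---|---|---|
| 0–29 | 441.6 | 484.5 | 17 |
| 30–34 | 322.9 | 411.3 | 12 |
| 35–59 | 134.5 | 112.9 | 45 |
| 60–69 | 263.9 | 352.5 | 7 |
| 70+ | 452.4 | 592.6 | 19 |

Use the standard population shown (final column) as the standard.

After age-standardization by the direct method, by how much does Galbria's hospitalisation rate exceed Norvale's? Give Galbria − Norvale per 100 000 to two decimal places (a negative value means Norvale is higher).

Standard weights: 0.17, 0.12, 0.45, 0.07, 0.19.
Galbria: 0.1700×441.6 + 0.1200×322.9 + 0.4500×134.5 + 0.0700×263.9 + 0.1900×452.4 = 278.7740 per 100 000.
Norvale: 0.1700×484.5 + 0.1200×411.3 + 0.4500×112.9 + 0.0700×352.5 + 0.1900×592.6 = 319.7950 per 100 000.
Difference = 278.7740 − 319.7950 = -41.0210.

-41.02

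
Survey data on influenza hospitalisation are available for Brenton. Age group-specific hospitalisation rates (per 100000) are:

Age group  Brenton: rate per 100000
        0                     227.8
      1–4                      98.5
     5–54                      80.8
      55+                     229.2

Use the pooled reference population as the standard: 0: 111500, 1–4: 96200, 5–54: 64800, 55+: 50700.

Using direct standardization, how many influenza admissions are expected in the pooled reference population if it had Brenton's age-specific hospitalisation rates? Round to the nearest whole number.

517

Expected influenza admissions = Σ (standard pop × age-specific rate ÷ 100000)
= 111500×227.8/100000 + 96200×98.5/100000 + 64800×80.8/100000 + 50700×229.2/100000
= 254.00 + 94.76 + 52.36 + 116.20 = 517.32.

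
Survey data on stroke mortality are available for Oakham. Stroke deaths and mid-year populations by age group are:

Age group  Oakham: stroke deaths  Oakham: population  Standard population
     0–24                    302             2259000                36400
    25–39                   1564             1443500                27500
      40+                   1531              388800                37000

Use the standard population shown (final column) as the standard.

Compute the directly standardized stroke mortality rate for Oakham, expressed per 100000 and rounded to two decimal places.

Age-specific rates per 100000 for Oakham: 13.37, 108.35, 393.78.
Standard total = 100900; weights = 0.3608, 0.2725, 0.3667.
Standardized rate: 0.3608×13.37 + 0.2725×108.35 + 0.3667×393.78 = 178.7501 per 100000.

178.75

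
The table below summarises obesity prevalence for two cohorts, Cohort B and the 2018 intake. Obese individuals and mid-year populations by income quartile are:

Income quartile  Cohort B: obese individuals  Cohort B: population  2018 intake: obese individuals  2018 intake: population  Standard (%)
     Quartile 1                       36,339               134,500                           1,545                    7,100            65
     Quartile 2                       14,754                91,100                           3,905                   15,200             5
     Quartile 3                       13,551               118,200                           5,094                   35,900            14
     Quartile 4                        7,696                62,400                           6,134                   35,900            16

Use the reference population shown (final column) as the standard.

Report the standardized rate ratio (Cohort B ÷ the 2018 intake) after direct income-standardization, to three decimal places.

Income-specific rates per 1,000 for Cohort B: 270.178, 161.954, 114.645, 123.333.
For the 2018 intake: 217.606, 256.908, 141.894, 170.864.
Standard weights: 0.65, 0.05, 0.14, 0.16.
Cohort B: 0.6500×270.178 + 0.0500×161.954 + 0.1400×114.645 + 0.1600×123.333 = 219.4973 per 1,000.
The 2018 intake: 0.6500×217.606 + 0.0500×256.908 + 0.1400×141.894 + 0.1600×170.864 = 201.4924 per 1,000.
Ratio = 219.4973 ÷ 201.4924 = 1.08936.

1.089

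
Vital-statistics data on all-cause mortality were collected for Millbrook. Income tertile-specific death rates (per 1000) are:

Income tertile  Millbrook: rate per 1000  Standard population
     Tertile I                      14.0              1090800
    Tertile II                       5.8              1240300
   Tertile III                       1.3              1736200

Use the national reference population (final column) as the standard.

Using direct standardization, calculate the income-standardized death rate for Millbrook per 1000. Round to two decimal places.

6.08

Standard total = 4067300; weights = 0.2682, 0.3049, 0.4269.
Standardized rate: 0.2682×14.0 + 0.3049×5.8 + 0.4269×1.3 = 6.0782 per 1000.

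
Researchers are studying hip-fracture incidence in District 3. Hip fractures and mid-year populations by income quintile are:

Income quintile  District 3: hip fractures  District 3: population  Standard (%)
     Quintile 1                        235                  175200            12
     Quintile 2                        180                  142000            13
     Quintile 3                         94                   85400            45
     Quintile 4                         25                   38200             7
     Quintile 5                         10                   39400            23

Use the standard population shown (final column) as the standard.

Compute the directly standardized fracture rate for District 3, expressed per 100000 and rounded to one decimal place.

Income-specific rates per 100000 for District 3: 134.13, 126.76, 110.07, 65.45, 25.38.
Standard weights: 0.12, 0.13, 0.45, 0.07, 0.23.
Standardized rate: 0.1200×134.13 + 0.1300×126.76 + 0.4500×110.07 + 0.0700×65.45 + 0.2300×25.38 = 92.5251 per 100000.

92.5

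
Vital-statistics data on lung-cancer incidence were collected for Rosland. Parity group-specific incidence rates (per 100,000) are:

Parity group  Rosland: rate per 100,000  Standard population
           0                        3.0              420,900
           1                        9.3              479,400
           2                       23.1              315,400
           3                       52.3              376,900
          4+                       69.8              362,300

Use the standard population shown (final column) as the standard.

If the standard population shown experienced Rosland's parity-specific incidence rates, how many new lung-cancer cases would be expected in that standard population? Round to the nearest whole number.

Expected new lung-cancer cases = Σ (standard pop × parity-specific rate ÷ 100,000)
= 420,900×3.0/100,000 + 479,400×9.3/100,000 + 315,400×23.1/100,000 + 376,900×52.3/100,000 + 362,300×69.8/100,000
= 12.63 + 44.58 + 72.86 + 197.12 + 252.89 = 580.07.

580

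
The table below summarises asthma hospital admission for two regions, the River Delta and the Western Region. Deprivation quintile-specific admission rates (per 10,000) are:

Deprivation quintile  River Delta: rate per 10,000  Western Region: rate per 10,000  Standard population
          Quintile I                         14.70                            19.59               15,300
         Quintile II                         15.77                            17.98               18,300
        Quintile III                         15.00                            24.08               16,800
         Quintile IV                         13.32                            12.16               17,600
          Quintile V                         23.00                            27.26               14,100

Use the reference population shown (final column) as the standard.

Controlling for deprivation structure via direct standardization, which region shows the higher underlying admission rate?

Standard total = 82,100; weights = 0.1864, 0.2229, 0.2046, 0.2144, 0.1717.
The River Delta: 0.1864×14.70 + 0.2229×15.77 + 0.2046×15.00 + 0.2144×13.32 + 0.1717×23.00 = 16.1295 per 10,000.
The Western Region: 0.1864×19.59 + 0.2229×17.98 + 0.2046×24.08 + 0.2144×12.16 + 0.1717×27.26 = 19.8744 per 10,000.

Western Region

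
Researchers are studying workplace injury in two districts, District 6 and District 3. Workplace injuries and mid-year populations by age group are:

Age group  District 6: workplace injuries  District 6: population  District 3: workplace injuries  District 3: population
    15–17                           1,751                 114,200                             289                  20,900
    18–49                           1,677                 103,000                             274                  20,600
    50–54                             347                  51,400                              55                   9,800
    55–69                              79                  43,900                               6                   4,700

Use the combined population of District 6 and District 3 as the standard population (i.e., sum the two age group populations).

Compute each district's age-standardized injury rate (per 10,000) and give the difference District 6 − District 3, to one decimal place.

Age-specific rates per 10,000 for District 6: 153.33, 162.82, 67.51, 18.00.
For District 3: 138.28, 133.01, 56.12, 12.77.
Combined standard total = 368,500; weights = 0.3666, 0.3354, 0.1661, 0.1319.
District 6: 0.3666×153.33 + 0.3354×162.82 + 0.1661×67.51 + 0.1319×18.00 = 124.4090 per 10,000.
District 3: 0.3666×138.28 + 0.3354×133.01 + 0.1661×56.12 + 0.1319×12.77 = 106.3132 per 10,000.
Difference = 124.4090 − 106.3132 = 18.0958.

18.1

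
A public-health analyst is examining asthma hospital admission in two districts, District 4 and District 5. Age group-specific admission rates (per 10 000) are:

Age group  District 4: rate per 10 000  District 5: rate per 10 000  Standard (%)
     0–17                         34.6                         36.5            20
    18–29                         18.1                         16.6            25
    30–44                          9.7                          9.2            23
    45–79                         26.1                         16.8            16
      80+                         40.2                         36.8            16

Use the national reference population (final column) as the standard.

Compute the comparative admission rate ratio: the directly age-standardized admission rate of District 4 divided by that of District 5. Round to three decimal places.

1.097

Standard weights: 0.20, 0.25, 0.23, 0.16, 0.16.
District 4: 0.2000×34.6 + 0.2500×18.1 + 0.2300×9.7 + 0.1600×26.1 + 0.1600×40.2 = 24.2840 per 10 000.
District 5: 0.2000×36.5 + 0.2500×16.6 + 0.2300×9.2 + 0.1600×16.8 + 0.1600×36.8 = 22.1420 per 10 000.
Ratio = 24.2840 ÷ 22.1420 = 1.09674.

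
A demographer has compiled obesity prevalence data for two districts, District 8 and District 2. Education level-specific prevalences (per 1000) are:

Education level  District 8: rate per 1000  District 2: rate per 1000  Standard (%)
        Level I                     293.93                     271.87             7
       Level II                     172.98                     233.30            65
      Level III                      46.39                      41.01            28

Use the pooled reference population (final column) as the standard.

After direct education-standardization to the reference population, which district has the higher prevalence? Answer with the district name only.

District 2

Standard weights: 0.07, 0.65, 0.28.
District 8: 0.0700×293.93 + 0.6500×172.98 + 0.2800×46.39 = 146.0013 per 1000.
District 2: 0.0700×271.87 + 0.6500×233.30 + 0.2800×41.01 = 182.1587 per 1000.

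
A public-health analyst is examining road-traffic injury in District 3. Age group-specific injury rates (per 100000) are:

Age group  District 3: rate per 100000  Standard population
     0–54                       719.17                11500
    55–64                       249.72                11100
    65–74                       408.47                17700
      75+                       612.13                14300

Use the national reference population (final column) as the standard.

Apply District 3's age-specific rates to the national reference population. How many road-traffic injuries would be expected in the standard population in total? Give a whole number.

Expected road-traffic injuries = Σ (standard pop × age-specific rate ÷ 100000)
= 11500×719.17/100000 + 11100×249.72/100000 + 17700×408.47/100000 + 14300×612.13/100000
= 82.70 + 27.72 + 72.30 + 87.53 = 270.26.

270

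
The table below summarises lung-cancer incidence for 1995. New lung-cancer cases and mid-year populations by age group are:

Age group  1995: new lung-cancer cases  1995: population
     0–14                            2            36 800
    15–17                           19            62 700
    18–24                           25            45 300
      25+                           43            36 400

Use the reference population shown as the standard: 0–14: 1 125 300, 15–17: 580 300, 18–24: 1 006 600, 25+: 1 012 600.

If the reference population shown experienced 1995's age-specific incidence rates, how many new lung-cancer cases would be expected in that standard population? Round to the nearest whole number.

Age-specific rates per 100 000 for 1995: 5.43, 30.30, 55.19, 118.13.
Expected new lung-cancer cases = Σ (standard pop × age-specific rate ÷ 100 000)
= 1 125 300×5.43/100 000 + 580 300×30.30/100 000 + 1 006 600×55.19/100 000 + 1 012 600×118.13/100 000
= 61.16 + 175.85 + 555.52 + 1196.20 = 1988.73.

1989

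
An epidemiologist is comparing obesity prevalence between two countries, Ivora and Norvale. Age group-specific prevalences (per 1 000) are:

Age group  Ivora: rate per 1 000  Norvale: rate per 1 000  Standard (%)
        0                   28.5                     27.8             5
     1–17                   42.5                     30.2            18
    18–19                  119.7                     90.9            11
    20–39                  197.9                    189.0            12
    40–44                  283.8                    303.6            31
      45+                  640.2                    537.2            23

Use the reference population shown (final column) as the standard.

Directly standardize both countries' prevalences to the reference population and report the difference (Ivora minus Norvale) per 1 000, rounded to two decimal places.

24.04

Standard weights: 0.05, 0.18, 0.11, 0.12, 0.31, 0.23.
Ivora: 0.0500×28.5 + 0.1800×42.5 + 0.1100×119.7 + 0.1200×197.9 + 0.3100×283.8 + 0.2300×640.2 = 281.2140 per 1 000.
Norvale: 0.0500×27.8 + 0.1800×30.2 + 0.1100×90.9 + 0.1200×189.0 + 0.3100×303.6 + 0.2300×537.2 = 257.1770 per 1 000.
Difference = 281.2140 − 257.1770 = 24.0370.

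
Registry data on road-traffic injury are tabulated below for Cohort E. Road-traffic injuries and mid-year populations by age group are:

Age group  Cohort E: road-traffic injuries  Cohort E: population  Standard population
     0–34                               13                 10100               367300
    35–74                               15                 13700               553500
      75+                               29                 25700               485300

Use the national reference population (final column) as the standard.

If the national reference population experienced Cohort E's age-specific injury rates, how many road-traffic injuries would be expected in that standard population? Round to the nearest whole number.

1626

Age-specific rates per 100000 for Cohort E: 128.71, 109.49, 112.84.
Expected road-traffic injuries = Σ (standard pop × age-specific rate ÷ 100000)
= 367300×128.71/100000 + 553500×109.49/100000 + 485300×112.84/100000
= 472.76 + 606.02 + 547.61 = 1626.40.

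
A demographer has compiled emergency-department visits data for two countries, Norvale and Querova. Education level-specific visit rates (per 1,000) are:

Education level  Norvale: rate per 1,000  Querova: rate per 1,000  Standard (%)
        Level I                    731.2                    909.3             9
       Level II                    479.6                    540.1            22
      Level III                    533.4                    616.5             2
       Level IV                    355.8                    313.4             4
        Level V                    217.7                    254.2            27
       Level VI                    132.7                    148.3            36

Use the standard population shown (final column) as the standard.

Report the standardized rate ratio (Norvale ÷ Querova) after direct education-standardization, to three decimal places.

0.871

Standard weights: 0.09, 0.22, 0.02, 0.04, 0.27, 0.36.
Norvale: 0.0900×731.2 + 0.2200×479.6 + 0.0200×533.4 + 0.0400×355.8 + 0.2700×217.7 + 0.3600×132.7 = 302.7710 per 1,000.
Querova: 0.0900×909.3 + 0.2200×540.1 + 0.0200×616.5 + 0.0400×313.4 + 0.2700×254.2 + 0.3600×148.3 = 347.5470 per 1,000.
Ratio = 302.7710 ÷ 347.5470 = 0.87117.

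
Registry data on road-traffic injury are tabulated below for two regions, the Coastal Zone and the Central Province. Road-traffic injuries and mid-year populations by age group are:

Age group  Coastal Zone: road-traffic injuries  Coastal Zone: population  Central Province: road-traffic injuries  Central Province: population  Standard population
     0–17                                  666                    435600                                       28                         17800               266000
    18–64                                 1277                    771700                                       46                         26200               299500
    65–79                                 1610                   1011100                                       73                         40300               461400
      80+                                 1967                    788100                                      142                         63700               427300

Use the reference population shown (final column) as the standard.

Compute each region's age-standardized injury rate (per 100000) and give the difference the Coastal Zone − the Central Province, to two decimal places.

-2.00

Age-specific rates per 100000 for the Coastal Zone: 152.89, 165.48, 159.23, 249.59.
For the Central Province: 157.30, 175.57, 181.14, 222.92.
Standard total = 1454200; weights = 0.1829, 0.2060, 0.3173, 0.2938.
The Coastal Zone: 0.1829×152.89 + 0.2060×165.48 + 0.3173×159.23 + 0.2938×249.59 = 185.9091 per 100000.
The Central Province: 0.1829×157.30 + 0.2060×175.57 + 0.3173×181.14 + 0.2938×222.92 = 187.9102 per 100000.
Difference = 185.9091 − 187.9102 = -2.0011.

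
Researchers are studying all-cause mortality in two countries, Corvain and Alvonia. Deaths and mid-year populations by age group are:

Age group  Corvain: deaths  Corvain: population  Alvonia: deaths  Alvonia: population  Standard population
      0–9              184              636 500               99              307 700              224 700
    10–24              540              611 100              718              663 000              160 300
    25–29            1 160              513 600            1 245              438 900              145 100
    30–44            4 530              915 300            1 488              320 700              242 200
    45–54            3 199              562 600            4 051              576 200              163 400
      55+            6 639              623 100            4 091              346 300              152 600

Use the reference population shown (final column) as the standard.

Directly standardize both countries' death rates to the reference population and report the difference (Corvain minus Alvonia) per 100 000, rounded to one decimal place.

Age-specific rates per 100 000 for Corvain: 28.91, 88.37, 225.86, 494.92, 568.61, 1065.48.
For Alvonia: 32.17, 108.30, 283.66, 463.99, 703.05, 1181.35.
Standard total = 1 088 300; weights = 0.2065, 0.1473, 0.1333, 0.2225, 0.1501, 0.1402.
Corvain: 0.2065×28.91 + 0.1473×88.37 + 0.1333×225.86 + 0.2225×494.92 + 0.1501×568.61 + 0.1402×1065.48 = 394.0135 per 100 000.
Alvonia: 0.2065×32.17 + 0.1473×108.30 + 0.1333×283.66 + 0.2225×463.99 + 0.1501×703.05 + 0.1402×1181.35 = 434.8788 per 100 000.
Difference = 394.0135 − 434.8788 = -40.8652.

-40.9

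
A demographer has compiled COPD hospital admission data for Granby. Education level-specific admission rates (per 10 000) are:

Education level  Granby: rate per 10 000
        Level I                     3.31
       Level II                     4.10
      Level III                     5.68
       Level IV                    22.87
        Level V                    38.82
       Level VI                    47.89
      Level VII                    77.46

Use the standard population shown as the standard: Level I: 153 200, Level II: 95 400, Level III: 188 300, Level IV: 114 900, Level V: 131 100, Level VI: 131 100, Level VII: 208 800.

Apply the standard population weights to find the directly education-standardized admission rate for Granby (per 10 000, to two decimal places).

Standard total = 1 022 800; weights = 0.1498, 0.0933, 0.1841, 0.1123, 0.1282, 0.1282, 0.2041.
Standardized rate: 0.1498×3.31 + 0.0933×4.10 + 0.1841×5.68 + 0.1123×22.87 + 0.1282×38.82 + 0.1282×47.89 + 0.2041×77.46 = 31.4205 per 10 000.

31.42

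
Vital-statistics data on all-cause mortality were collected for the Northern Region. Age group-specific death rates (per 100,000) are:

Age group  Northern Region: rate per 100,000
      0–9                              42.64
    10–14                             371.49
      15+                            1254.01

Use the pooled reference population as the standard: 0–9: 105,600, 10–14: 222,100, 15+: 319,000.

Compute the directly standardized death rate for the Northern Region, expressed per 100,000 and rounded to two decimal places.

753.12

Standard total = 646,700; weights = 0.1633, 0.3434, 0.4933.
Standardized rate: 0.1633×42.64 + 0.3434×371.49 + 0.4933×1254.01 = 753.1157 per 100,000.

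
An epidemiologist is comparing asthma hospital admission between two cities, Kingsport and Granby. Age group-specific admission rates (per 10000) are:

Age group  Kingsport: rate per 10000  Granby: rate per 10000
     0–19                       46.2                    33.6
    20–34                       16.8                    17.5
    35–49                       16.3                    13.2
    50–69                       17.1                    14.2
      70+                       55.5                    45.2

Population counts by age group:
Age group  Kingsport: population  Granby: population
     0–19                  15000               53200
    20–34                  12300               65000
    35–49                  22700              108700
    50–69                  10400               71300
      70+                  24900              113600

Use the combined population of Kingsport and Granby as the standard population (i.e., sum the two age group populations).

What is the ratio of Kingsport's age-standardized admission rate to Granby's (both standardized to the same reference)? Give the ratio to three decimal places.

Combined standard total = 497100; weights = 0.1372, 0.1555, 0.2643, 0.1644, 0.2786.
Kingsport: 0.1372×46.2 + 0.1555×16.8 + 0.2643×16.3 + 0.1644×17.1 + 0.2786×55.5 = 31.5331 per 10000.
Granby: 0.1372×33.6 + 0.1555×17.5 + 0.2643×13.2 + 0.1644×14.2 + 0.2786×45.2 = 25.7475 per 10000.
Ratio = 31.5331 ÷ 25.7475 = 1.22471.

1.225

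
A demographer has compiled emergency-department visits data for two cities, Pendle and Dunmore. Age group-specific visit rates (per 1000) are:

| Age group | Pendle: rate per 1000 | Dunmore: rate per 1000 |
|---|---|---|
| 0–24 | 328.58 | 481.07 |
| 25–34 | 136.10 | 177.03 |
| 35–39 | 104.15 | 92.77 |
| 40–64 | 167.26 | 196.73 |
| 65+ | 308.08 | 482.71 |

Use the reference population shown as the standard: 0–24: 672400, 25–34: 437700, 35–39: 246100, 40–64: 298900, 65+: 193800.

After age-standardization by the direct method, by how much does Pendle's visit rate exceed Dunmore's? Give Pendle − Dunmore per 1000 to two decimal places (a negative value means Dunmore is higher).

Standard total = 1848900; weights = 0.3637, 0.2367, 0.1331, 0.1617, 0.1048.
Pendle: 0.3637×328.58 + 0.2367×136.10 + 0.1331×104.15 + 0.1617×167.26 + 0.1048×308.08 = 224.9118 per 1000.
Dunmore: 0.3637×481.07 + 0.2367×177.03 + 0.1331×92.77 + 0.1617×196.73 + 0.1048×482.71 = 311.6123 per 1000.
Difference = 224.9118 − 311.6123 = -86.7005.

-86.70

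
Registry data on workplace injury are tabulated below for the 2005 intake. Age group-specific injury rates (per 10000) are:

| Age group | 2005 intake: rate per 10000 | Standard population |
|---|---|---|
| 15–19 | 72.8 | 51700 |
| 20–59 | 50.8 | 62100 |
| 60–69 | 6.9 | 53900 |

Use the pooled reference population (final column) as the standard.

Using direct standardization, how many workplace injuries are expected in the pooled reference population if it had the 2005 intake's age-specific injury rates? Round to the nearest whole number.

729

Expected workplace injuries = Σ (standard pop × age-specific rate ÷ 10000)
= 51700×72.8/10000 + 62100×50.8/10000 + 53900×6.9/10000
= 376.38 + 315.47 + 37.19 = 729.03.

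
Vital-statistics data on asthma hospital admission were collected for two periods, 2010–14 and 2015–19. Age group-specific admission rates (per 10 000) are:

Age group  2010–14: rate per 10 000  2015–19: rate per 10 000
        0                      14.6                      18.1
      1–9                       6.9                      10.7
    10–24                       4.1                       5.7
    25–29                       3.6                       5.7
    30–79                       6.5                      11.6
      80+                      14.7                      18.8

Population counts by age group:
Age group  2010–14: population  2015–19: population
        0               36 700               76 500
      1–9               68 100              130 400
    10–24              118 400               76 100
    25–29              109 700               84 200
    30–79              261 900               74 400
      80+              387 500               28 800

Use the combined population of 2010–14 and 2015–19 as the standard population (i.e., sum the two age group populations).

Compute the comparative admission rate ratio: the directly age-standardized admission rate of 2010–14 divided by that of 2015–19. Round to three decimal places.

Combined standard total = 1 452 700; weights = 0.0779, 0.1366, 0.1339, 0.1335, 0.2315, 0.2866.
2010–14: 0.0779×14.6 + 0.1366×6.9 + 0.1339×4.1 + 0.1335×3.6 + 0.2315×6.5 + 0.2866×14.7 = 8.8273 per 10 000.
2015–19: 0.0779×18.1 + 0.1366×10.7 + 0.1339×5.7 + 0.1335×5.7 + 0.2315×11.6 + 0.2866×18.8 = 12.4694 per 10 000.
Ratio = 8.8273 ÷ 12.4694 = 0.70792.

0.708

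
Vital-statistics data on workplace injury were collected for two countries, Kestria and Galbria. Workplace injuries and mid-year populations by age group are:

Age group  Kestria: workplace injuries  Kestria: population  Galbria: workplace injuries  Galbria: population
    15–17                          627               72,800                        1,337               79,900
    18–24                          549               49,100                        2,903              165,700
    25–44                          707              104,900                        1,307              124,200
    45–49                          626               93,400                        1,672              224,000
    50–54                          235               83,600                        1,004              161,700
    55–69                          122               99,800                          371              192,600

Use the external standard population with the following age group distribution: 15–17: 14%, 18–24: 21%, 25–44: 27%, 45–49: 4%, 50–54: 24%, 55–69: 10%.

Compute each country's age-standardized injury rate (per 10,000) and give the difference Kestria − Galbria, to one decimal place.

Age-specific rates per 10,000 for Kestria: 86.13, 111.81, 67.40, 67.02, 28.11, 12.22.
For Galbria: 167.33, 175.20, 105.23, 74.64, 62.09, 19.26.
Standard weights: 0.14, 0.21, 0.27, 0.04, 0.24, 0.10.
Kestria: 0.1400×86.13 + 0.2100×111.81 + 0.2700×67.40 + 0.0400×67.02 + 0.2400×28.11 + 0.1000×12.22 = 64.3855 per 10,000.
Galbria: 0.1400×167.33 + 0.2100×175.20 + 0.2700×105.23 + 0.0400×74.64 + 0.2400×62.09 + 0.1000×19.26 = 108.4447 per 10,000.
Difference = 64.3855 − 108.4447 = -44.0592.

-44.1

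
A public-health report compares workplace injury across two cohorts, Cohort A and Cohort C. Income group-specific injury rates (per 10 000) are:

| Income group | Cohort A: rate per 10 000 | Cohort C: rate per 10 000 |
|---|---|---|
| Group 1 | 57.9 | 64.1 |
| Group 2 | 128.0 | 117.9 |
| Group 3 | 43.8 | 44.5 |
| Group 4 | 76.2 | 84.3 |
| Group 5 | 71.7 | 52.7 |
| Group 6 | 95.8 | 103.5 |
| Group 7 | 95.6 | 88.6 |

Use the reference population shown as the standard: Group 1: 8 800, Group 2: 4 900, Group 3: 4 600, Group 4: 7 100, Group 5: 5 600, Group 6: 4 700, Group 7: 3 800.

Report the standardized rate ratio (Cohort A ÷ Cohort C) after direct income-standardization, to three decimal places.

Standard total = 39 500; weights = 0.2228, 0.1241, 0.1165, 0.1797, 0.1418, 0.1190, 0.0962.
Cohort A: 0.2228×57.9 + 0.1241×128.0 + 0.1165×43.8 + 0.1797×76.2 + 0.1418×71.7 + 0.1190×95.8 + 0.0962×95.6 = 78.3362 per 10 000.
Cohort C: 0.2228×64.1 + 0.1241×117.9 + 0.1165×44.5 + 0.1797×84.3 + 0.1418×52.7 + 0.1190×103.5 + 0.0962×88.6 = 77.5511 per 10 000.
Ratio = 78.3362 ÷ 77.5511 = 1.01012.

1.010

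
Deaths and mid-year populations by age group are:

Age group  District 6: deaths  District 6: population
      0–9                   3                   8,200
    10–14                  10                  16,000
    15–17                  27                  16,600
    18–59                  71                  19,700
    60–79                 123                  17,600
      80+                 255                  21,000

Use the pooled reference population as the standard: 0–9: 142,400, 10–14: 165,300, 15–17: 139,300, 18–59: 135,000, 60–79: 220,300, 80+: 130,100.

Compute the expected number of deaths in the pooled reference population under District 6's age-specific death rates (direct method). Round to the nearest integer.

Age-specific rates per 100,000 for District 6: 36.59, 62.50, 162.65, 360.41, 698.86, 1214.29.
Expected deaths = Σ (standard pop × age-specific rate ÷ 100,000)
= 142,400×36.59/100,000 + 165,300×62.50/100,000 + 139,300×162.65/100,000 + 135,000×360.41/100,000 + 220,300×698.86/100,000 + 130,100×1214.29/100,000
= 52.10 + 103.31 + 226.57 + 486.55 + 1539.60 + 1579.79 = 3987.91.

3988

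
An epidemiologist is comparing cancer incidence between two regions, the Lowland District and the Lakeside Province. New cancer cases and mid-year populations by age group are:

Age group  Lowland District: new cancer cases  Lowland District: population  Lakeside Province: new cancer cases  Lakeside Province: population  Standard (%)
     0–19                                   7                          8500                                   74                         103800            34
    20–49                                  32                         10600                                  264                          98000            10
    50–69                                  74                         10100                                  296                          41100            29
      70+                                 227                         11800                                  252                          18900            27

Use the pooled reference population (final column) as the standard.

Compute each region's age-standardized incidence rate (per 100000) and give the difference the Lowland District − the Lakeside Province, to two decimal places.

Age-specific rates per 100000 for the Lowland District: 82.35, 301.89, 732.67, 1923.73.
For the Lakeside Province: 71.29, 269.39, 720.19, 1333.33.
Standard weights: 0.34, 0.10, 0.29, 0.27.
The Lowland District: 0.3400×82.35 + 0.1000×301.89 + 0.2900×732.67 + 0.2700×1923.73 = 790.0707 per 100000.
The Lakeside Province: 0.3400×71.29 + 0.1000×269.39 + 0.2900×720.19 + 0.2700×1333.33 = 620.0341 per 100000.
Difference = 790.0707 − 620.0341 = 170.0366.

170.04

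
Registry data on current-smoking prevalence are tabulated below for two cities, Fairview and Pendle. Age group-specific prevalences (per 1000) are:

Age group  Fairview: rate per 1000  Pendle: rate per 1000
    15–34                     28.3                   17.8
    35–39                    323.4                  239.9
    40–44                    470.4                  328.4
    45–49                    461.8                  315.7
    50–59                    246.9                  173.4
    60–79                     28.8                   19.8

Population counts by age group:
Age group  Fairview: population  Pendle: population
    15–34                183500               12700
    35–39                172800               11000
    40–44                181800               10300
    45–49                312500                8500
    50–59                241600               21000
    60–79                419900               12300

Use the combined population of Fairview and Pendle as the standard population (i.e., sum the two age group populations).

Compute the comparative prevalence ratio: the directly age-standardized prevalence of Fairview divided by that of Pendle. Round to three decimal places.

1.431

Combined standard total = 1587900; weights = 0.1236, 0.1158, 0.1210, 0.2022, 0.1654, 0.2722.
Fairview: 0.1236×28.3 + 0.1158×323.4 + 0.1210×470.4 + 0.2022×461.8 + 0.1654×246.9 + 0.2722×28.8 = 239.8629 per 1000.
Pendle: 0.1236×17.8 + 0.1158×239.9 + 0.1210×328.4 + 0.2022×315.7 + 0.1654×173.4 + 0.2722×19.8 = 167.5822 per 1000.
Ratio = 239.8629 ÷ 167.5822 = 1.43132.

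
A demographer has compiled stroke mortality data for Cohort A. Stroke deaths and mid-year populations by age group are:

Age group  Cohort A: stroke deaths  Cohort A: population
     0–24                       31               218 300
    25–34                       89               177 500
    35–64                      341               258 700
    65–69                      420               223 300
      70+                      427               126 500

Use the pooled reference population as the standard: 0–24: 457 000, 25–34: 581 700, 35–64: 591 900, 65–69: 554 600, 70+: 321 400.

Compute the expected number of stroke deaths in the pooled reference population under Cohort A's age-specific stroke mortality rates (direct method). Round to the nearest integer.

3265

Age-specific rates per 100 000 for Cohort A: 14.20, 50.14, 131.81, 188.09, 337.55.
Expected stroke deaths = Σ (standard pop × age-specific rate ÷ 100 000)
= 457 000×14.20/100 000 + 581 700×50.14/100 000 + 591 900×131.81/100 000 + 554 600×188.09/100 000 + 321 400×337.55/100 000
= 64.90 + 291.67 + 780.20 + 1043.13 + 1084.88 = 3264.79.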